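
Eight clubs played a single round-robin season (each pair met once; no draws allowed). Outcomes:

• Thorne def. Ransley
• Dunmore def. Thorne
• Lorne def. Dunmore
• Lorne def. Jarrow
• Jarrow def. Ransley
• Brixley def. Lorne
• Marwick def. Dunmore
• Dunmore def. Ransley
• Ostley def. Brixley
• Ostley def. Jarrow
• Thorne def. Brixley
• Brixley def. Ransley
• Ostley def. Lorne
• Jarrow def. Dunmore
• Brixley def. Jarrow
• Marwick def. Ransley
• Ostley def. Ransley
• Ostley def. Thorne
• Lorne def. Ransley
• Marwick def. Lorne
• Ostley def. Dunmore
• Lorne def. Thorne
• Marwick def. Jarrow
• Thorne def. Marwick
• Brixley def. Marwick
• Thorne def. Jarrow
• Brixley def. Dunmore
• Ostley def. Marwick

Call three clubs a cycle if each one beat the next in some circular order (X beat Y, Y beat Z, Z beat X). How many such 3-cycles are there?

Win totals: Marwick 4, Jarrow 2, Brixley 5, Dunmore 2, Ransley 0, Thorne 4, Lorne 4, Ostley 7.
A club with w wins dominates both others in C(w,2) triples; summing gives 6 + 1 + 10 + 1 + 0 + 6 + 6 + 21 = 51 transitive triples.
Total triples C(8,3) = 56, so cyclic triples = 56 − 51 = 5.

5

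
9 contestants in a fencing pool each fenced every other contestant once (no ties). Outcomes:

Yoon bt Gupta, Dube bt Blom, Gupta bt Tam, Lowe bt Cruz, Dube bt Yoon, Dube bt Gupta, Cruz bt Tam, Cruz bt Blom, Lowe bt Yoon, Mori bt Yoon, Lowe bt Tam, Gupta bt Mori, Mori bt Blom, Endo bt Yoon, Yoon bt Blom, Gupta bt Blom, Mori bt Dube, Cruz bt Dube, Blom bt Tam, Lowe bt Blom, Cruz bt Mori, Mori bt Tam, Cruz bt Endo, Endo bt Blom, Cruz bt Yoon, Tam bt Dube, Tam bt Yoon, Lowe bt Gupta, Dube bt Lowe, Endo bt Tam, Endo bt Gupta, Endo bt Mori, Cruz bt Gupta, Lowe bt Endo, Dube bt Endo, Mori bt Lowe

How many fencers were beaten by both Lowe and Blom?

Lowe beat: Blom, Cruz, Tam, Endo, Gupta, Yoon.
Blom beat: Tam.
Both beat: Tam — 1.

1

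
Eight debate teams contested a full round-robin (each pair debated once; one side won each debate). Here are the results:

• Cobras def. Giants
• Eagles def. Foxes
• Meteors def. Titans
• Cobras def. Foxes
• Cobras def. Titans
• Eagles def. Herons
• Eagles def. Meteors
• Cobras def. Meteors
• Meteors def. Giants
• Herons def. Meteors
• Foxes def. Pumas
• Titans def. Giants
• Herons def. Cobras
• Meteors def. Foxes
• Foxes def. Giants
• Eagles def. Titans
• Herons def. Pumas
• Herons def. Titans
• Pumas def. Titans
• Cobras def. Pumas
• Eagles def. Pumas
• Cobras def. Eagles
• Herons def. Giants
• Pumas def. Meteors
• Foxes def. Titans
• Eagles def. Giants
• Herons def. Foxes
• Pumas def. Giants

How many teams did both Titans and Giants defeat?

Titans beat: Giants.
Giants beat: no one.
No one was beaten by both.

0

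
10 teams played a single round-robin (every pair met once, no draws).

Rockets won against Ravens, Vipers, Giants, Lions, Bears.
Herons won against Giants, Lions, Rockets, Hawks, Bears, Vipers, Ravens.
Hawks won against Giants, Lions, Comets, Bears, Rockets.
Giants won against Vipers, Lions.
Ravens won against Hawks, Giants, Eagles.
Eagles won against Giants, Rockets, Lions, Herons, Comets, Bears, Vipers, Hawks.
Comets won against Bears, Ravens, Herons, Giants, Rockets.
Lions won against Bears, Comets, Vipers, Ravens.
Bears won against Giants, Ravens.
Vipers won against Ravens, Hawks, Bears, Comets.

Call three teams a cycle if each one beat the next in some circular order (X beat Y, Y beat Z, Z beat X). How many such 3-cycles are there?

Win totals: Hawks 5, Vipers 4, Ravens 3, Rockets 5, Eagles 8, Bears 2, Lions 4, Comets 5, Herons 7, Giants 2.
A team with w wins dominates both others in C(w,2) triples; summing gives 10 + 6 + 3 + 10 + 28 + 1 + 6 + 10 + 21 + 1 = 96 transitive triples.
Total triples C(10,3) = 120, so cyclic triples = 120 − 96 = 24.

24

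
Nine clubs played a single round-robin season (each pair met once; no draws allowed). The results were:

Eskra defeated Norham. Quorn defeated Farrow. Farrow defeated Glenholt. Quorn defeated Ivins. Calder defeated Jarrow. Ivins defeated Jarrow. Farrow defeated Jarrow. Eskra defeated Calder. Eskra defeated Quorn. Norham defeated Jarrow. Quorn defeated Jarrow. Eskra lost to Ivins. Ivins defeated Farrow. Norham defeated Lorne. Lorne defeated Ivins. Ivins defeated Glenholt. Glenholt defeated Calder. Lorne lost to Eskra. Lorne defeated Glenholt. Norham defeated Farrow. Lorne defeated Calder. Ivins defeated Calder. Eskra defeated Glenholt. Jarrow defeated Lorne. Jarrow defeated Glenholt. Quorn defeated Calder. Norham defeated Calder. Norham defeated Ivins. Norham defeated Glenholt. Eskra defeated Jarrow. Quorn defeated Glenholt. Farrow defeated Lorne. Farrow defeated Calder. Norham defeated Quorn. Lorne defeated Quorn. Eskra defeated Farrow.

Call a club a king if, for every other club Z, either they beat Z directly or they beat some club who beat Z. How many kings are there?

3

Glenholt cannot reach Lorne, Farrow, Ivins, Norham, Eskra, Quorn in two steps.
Lorne cannot reach Norham in two steps.
Farrow cannot reach Norham, Eskra in two steps.
Jarrow cannot reach Farrow, Norham, Eskra in two steps.
Ivins reaches everyone (king).
Norham reaches everyone (king).
Eskra reaches everyone (king).
Calder cannot reach Farrow, Ivins, Norham, Eskra, Quorn in two steps.
Quorn cannot reach Norham in two steps.
Kings: Ivins, Norham, Eskra — 3.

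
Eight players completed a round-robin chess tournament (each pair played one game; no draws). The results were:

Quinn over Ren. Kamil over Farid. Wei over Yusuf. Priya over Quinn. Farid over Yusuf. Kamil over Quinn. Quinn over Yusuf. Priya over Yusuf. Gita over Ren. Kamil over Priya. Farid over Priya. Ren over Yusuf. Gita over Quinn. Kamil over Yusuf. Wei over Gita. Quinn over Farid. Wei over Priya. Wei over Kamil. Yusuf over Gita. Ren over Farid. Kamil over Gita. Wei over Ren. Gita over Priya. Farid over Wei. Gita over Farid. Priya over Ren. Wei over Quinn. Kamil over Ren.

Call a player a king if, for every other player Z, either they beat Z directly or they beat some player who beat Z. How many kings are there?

Priya cannot reach Wei, Kamil in two steps.
Yusuf cannot reach Wei, Kamil in two steps.
Wei reaches everyone (king).
Gita cannot reach Kamil in two steps.
Kamil reaches everyone (king).
Ren cannot reach Kamil, Quinn in two steps.
Farid reaches everyone (king).
Quinn cannot reach Kamil in two steps.
Kings: Wei, Kamil, Farid — 3.

3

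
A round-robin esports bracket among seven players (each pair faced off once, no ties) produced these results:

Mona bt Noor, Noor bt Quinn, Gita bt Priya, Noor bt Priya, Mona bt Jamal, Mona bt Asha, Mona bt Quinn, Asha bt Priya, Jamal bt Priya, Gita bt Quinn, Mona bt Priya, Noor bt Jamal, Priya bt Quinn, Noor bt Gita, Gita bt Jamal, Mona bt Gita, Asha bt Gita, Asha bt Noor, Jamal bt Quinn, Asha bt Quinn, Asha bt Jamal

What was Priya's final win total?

Priya's results: beat Quinn; lost to Mona, Gita, Jamal, Asha, Noor.
That is 1 win.

1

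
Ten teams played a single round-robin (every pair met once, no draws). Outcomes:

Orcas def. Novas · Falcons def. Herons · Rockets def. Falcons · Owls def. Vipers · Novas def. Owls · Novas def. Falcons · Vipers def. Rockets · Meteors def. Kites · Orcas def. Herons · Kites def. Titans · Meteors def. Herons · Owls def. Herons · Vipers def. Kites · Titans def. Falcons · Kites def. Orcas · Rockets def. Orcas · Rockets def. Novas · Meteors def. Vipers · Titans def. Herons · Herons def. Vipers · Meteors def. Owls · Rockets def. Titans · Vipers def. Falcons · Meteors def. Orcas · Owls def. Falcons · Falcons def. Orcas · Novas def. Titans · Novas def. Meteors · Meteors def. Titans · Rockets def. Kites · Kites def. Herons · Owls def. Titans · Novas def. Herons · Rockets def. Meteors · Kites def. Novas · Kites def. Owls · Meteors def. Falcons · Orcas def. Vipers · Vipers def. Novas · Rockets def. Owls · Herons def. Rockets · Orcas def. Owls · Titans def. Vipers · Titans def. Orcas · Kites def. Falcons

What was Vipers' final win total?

4

Vipers' results: beat Kites, Novas, Rockets, Falcons; lost to Meteors, Orcas, Owls, Titans, Herons.
That is 4 wins.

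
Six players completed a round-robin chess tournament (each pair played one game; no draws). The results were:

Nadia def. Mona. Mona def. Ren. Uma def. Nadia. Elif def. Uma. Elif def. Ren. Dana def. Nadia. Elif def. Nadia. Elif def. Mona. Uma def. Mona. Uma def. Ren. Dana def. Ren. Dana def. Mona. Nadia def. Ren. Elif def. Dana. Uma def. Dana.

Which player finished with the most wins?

Elif

Win totals: Elif 5, Uma 4, Mona 1, Ren 0, Nadia 2, Dana 3.
Elif leads with 5 wins (next highest: 4).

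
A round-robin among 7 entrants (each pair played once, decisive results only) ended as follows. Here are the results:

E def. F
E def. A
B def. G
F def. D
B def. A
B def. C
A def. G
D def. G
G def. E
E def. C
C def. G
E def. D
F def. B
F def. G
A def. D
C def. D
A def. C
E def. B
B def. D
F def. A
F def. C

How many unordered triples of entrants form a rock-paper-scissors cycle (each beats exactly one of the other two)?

5

Win totals: A 3, B 4, C 2, D 1, E 5, F 5, G 1.
An entrant with w wins dominates both others in C(w,2) triples; summing gives 3 + 6 + 1 + 0 + 10 + 10 + 0 = 30 transitive triples.
Total triples C(7,3) = 35, so cyclic triples = 35 − 30 = 5.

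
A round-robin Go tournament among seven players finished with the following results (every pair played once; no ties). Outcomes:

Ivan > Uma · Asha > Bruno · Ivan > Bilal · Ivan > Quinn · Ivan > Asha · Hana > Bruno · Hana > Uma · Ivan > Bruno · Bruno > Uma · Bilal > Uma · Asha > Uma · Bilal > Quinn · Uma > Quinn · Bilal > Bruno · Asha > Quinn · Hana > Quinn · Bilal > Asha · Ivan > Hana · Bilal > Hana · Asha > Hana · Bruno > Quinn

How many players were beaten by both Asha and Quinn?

Asha beat: Bruno, Hana, Quinn, Uma.
Quinn beat: no one.
No one was beaten by both.

0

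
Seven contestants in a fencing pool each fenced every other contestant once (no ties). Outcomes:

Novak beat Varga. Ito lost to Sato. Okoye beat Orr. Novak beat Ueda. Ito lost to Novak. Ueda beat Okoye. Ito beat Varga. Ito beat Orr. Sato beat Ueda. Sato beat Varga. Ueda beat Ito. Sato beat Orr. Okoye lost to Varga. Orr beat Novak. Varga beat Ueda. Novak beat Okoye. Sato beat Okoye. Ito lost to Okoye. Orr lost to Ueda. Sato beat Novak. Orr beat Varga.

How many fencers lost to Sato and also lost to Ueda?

3

Sato beat: Novak, Okoye, Ito, Orr, Ueda, Varga.
Ueda beat: Okoye, Ito, Orr.
Both beat: Okoye, Ito, Orr — 3.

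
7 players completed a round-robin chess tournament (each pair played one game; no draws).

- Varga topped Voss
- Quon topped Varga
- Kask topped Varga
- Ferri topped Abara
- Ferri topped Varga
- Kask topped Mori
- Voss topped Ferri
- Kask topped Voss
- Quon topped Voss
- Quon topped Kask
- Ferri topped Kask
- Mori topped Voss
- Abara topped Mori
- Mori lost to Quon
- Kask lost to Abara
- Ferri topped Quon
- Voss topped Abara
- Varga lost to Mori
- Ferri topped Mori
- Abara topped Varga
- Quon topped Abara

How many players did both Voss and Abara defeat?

Voss beat: Abara, Ferri.
Abara beat: Mori, Varga, Kask.
No one was beaten by both.

0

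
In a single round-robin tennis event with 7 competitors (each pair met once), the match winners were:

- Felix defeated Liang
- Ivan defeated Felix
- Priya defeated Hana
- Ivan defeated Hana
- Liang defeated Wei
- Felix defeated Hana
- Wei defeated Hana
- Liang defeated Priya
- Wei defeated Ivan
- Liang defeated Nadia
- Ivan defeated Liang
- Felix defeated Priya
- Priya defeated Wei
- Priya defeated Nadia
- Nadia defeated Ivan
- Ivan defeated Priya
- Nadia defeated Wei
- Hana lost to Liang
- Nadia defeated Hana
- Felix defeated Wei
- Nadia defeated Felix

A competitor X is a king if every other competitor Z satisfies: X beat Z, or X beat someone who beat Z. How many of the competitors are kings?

4

Nadia reaches everyone (king).
Liang reaches everyone (king).
Priya cannot reach Liang in two steps.
Wei cannot reach Nadia in two steps.
Hana cannot reach Nadia, Liang, Priya, Wei, Ivan, Felix in two steps.
Ivan reaches everyone (king).
Felix reaches everyone (king).
Kings: Nadia, Liang, Ivan, Felix — 4.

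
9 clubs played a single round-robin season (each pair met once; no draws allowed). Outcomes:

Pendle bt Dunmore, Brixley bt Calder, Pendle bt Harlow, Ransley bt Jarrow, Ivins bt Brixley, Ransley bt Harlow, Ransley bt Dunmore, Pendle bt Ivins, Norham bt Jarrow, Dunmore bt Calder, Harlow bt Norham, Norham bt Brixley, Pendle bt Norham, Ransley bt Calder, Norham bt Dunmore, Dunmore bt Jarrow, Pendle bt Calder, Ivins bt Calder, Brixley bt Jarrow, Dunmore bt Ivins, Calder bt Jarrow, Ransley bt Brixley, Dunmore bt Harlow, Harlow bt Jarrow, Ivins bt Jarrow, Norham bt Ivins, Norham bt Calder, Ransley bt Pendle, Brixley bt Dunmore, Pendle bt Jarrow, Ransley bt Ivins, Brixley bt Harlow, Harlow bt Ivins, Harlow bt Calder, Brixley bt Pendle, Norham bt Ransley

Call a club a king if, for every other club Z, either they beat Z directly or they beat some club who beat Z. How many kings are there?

Brixley cannot reach Ransley in two steps.
Harlow cannot reach Pendle in two steps.
Dunmore cannot reach Ransley, Pendle in two steps.
Ransley reaches everyone (king).
Jarrow cannot reach Brixley, Harlow, Dunmore, Ransley, Calder, Pendle, Norham, Ivins in two steps.
Calder cannot reach Brixley, Harlow, Dunmore, Ransley, Pendle, Norham, Ivins in two steps.
Pendle reaches everyone (king).
Norham reaches everyone (king).
Ivins cannot reach Ransley, Norham in two steps.
Kings: Ransley, Pendle, Norham — 3.

3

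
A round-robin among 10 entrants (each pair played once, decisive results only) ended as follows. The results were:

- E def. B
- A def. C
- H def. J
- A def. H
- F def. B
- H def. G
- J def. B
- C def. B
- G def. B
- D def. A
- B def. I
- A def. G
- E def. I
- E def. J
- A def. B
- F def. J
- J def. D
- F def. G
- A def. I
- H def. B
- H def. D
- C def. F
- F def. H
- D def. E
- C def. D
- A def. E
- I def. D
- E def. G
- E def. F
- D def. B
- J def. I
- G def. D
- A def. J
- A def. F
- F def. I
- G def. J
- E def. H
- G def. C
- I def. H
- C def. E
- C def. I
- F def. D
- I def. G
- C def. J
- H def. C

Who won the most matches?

A

Win totals: A 8, B 1, C 6, D 3, E 6, F 6, G 4, H 5, I 3, J 3.
A leads with 8 wins (next highest: 6).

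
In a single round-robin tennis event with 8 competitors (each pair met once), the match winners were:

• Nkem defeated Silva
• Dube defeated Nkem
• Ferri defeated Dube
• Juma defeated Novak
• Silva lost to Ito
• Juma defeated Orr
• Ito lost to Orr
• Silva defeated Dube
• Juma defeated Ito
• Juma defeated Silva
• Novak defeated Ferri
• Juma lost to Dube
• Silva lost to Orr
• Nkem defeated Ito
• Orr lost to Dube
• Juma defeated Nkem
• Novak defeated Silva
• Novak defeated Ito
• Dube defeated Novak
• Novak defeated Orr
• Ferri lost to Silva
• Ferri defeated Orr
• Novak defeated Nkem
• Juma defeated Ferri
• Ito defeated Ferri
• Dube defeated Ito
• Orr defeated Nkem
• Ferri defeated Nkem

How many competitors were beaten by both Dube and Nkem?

Dube beat: Juma, Nkem, Novak, Ito, Orr.
Nkem beat: Silva, Ito.
Both beat: Ito — 1.

1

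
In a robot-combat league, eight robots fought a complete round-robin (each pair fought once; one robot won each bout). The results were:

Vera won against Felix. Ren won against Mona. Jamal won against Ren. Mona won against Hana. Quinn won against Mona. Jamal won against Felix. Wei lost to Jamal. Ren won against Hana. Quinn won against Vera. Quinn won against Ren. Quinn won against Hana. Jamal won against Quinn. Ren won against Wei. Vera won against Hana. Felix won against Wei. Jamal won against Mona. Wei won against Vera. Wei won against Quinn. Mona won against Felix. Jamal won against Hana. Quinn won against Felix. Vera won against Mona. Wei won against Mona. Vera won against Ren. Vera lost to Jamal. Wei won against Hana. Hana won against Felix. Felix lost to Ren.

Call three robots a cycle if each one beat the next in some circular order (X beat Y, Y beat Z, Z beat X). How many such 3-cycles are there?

6

Win totals: Mona 2, Hana 1, Wei 4, Vera 4, Quinn 5, Ren 4, Jamal 7, Felix 1.
A robot with w wins dominates both others in C(w,2) triples; summing gives 1 + 0 + 6 + 6 + 10 + 6 + 21 + 0 = 50 transitive triples.
Total triples C(8,3) = 56, so cyclic triples = 56 − 50 = 6.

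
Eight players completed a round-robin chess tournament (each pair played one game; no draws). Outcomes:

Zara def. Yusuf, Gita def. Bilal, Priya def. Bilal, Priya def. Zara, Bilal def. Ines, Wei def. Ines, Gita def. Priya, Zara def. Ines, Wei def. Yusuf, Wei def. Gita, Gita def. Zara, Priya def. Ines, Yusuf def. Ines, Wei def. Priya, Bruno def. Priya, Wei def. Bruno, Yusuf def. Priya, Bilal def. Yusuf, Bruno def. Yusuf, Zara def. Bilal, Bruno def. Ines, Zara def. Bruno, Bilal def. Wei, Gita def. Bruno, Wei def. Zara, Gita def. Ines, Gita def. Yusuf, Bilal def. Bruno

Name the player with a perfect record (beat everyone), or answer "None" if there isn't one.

Highest win total is Wei with 6 (out of 7 possible).
Wei lost to Bilal, so no player went undefeated.

None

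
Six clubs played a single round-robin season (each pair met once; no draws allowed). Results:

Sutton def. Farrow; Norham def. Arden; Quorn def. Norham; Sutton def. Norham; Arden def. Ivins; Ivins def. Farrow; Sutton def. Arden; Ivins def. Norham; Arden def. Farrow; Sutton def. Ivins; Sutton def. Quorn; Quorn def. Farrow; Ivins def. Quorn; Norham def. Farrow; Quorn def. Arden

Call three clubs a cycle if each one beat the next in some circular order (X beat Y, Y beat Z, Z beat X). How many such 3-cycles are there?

2

Win totals: Sutton 5, Norham 2, Arden 2, Farrow 0, Quorn 3, Ivins 3.
A club with w wins dominates both others in C(w,2) triples; summing gives 10 + 1 + 1 + 0 + 3 + 3 = 18 transitive triples.
Total triples C(6,3) = 20, so cyclic triples = 20 − 18 = 2.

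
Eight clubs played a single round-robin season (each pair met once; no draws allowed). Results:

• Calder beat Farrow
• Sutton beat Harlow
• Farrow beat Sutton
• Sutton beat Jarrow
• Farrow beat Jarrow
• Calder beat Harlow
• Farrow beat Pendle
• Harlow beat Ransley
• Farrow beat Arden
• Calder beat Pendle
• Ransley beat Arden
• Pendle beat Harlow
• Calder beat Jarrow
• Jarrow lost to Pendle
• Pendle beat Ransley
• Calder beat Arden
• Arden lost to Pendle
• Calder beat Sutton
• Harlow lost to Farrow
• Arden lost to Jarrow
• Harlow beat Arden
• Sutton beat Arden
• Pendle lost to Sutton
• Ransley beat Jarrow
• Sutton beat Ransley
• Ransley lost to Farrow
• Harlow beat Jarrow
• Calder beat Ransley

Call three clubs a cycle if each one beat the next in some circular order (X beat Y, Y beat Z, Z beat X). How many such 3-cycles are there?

Win totals: Pendle 4, Farrow 6, Calder 7, Ransley 2, Arden 0, Sutton 5, Harlow 3, Jarrow 1.
A club with w wins dominates both others in C(w,2) triples; summing gives 6 + 15 + 21 + 1 + 0 + 10 + 3 + 0 = 56 transitive triples.
Total triples C(8,3) = 56, so cyclic triples = 56 − 56 = 0.

0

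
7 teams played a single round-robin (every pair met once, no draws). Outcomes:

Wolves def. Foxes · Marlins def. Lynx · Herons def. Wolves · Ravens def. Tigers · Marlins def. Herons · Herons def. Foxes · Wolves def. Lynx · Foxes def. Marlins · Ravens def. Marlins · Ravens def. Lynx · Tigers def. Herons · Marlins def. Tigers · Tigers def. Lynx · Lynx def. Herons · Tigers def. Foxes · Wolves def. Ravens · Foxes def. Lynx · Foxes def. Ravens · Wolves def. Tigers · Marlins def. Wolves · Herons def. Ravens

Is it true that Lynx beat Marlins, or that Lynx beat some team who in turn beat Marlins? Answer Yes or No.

No

Lynx did not beat Marlins directly.
Lynx beat Herons, but each of them lost to Marlins. No two-step path.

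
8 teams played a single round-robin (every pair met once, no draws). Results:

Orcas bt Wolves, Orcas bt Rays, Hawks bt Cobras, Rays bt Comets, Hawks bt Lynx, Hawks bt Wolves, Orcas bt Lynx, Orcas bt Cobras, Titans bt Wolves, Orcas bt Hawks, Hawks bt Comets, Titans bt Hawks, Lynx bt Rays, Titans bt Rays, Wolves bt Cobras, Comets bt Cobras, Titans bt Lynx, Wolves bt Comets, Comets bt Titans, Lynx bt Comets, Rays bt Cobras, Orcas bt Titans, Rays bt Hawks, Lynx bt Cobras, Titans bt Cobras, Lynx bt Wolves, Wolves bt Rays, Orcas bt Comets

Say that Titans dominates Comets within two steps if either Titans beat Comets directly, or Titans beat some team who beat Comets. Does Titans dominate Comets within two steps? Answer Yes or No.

Yes

Titans did not beat Comets directly.
Titans beat Cobras, Rays, Hawks, Lynx, Wolves. Of those, Rays beat Comets.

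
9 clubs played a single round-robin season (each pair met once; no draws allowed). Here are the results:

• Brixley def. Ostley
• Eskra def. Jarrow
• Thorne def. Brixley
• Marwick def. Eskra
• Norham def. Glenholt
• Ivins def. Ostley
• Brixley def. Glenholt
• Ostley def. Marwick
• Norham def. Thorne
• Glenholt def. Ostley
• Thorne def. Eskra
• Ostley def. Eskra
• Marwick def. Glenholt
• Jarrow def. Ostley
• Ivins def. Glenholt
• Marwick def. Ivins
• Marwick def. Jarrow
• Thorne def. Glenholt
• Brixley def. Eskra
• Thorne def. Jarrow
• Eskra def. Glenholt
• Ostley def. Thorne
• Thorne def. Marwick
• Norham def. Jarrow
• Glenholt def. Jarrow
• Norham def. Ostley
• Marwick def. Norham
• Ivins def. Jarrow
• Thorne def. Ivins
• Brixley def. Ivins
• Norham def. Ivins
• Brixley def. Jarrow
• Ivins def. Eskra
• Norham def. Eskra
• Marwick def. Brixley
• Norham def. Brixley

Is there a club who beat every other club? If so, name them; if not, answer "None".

Highest win total is Norham with 7 (out of 8 possible).
Norham lost to Marwick, so no club went undefeated.

None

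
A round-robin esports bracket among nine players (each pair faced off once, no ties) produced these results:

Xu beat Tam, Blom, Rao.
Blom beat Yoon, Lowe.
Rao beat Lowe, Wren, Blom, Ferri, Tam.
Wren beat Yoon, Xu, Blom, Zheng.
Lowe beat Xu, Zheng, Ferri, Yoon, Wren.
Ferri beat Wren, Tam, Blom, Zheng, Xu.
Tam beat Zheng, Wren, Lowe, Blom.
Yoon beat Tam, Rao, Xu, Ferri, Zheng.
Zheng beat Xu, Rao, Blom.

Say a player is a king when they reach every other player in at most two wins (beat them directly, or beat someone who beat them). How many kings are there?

Rao reaches everyone (king).
Wren reaches everyone (king).
Tam reaches everyone (king).
Yoon reaches everyone (king).
Zheng reaches everyone (king).
Blom reaches everyone (king).
Ferri reaches everyone (king).
Lowe reaches everyone (king).
Xu reaches everyone (king).
Kings: Rao, Wren, Tam, Yoon, Zheng, Blom, Ferri, Lowe, Xu — 9.

9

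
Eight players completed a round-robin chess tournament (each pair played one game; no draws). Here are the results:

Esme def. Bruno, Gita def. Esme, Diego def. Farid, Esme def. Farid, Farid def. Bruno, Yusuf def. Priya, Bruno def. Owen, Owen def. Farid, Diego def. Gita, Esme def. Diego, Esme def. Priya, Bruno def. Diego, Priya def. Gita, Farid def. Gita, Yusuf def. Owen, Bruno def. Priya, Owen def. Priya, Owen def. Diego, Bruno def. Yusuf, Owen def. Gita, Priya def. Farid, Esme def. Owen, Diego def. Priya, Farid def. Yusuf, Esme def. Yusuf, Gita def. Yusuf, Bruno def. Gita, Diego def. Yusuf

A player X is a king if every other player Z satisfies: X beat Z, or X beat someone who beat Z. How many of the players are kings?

6

Owen reaches everyone (king).
Gita reaches everyone (king).
Diego reaches everyone (king).
Priya cannot reach Owen, Diego in two steps.
Yusuf cannot reach Esme, Bruno in two steps.
Farid reaches everyone (king).
Esme reaches everyone (king).
Bruno reaches everyone (king).
Kings: Owen, Gita, Diego, Farid, Esme, Bruno — 6.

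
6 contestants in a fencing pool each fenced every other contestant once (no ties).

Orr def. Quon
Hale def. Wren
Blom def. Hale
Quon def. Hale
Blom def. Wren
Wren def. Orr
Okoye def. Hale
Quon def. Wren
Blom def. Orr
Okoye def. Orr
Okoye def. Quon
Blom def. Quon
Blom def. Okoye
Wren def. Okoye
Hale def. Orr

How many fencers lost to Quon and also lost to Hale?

1

Quon beat: Wren, Hale.
Hale beat: Orr, Wren.
Both beat: Wren — 1.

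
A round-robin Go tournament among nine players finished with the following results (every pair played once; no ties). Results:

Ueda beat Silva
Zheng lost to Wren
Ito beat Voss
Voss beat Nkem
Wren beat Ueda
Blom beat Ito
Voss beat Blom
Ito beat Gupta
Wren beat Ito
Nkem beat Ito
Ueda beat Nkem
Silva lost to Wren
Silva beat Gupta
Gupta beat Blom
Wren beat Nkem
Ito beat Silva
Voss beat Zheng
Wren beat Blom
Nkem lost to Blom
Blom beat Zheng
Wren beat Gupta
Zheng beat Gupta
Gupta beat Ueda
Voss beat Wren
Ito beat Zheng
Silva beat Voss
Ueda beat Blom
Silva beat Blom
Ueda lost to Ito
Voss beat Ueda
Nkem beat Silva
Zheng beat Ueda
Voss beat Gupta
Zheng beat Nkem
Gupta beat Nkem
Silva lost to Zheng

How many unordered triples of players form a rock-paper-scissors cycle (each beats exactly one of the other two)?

19

Win totals: Voss 6, Blom 3, Zheng 4, Nkem 2, Ito 5, Wren 7, Gupta 3, Ueda 3, Silva 3.
A player with w wins dominates both others in C(w,2) triples; summing gives 15 + 3 + 6 + 1 + 10 + 21 + 3 + 3 + 3 = 65 transitive triples.
Total triples C(9,3) = 84, so cyclic triples = 84 − 65 = 19.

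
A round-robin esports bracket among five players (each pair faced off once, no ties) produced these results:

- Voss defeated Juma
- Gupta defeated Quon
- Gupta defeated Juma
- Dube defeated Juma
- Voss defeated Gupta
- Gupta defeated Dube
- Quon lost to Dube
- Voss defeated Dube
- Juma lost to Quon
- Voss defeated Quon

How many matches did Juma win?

0

Juma's results: beat no one; lost to Gupta, Quon, Voss, Dube.
That is 0 wins.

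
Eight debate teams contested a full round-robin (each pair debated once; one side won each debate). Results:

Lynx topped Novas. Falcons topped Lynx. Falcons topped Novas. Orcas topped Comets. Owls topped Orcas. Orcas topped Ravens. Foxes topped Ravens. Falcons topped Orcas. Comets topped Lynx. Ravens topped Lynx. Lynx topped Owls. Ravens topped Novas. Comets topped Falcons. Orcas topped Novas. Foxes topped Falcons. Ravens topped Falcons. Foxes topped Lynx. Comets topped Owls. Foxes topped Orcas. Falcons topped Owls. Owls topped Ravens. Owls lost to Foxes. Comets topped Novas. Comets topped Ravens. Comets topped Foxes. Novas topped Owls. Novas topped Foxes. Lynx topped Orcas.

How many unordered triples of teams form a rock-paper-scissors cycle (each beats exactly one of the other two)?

Win totals: Falcons 4, Owls 2, Orcas 3, Ravens 3, Comets 6, Foxes 5, Lynx 3, Novas 2.
A team with w wins dominates both others in C(w,2) triples; summing gives 6 + 1 + 3 + 3 + 15 + 10 + 3 + 1 = 42 transitive triples.
Total triples C(8,3) = 56, so cyclic triples = 56 − 42 = 14.

14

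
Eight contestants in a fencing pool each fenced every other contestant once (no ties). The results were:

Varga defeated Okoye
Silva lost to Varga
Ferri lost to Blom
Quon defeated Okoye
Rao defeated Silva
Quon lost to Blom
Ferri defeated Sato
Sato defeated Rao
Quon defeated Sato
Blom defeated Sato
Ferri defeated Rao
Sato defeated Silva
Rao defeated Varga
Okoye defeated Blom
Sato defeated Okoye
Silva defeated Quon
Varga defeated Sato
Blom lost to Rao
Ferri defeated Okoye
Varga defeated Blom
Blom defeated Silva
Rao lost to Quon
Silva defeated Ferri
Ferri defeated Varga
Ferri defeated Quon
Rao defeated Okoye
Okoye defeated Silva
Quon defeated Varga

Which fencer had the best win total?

Win totals: Blom 4, Sato 3, Rao 4, Quon 4, Okoye 2, Silva 2, Varga 4, Ferri 5.
Ferri leads with 5 wins (next highest: 4).

Ferri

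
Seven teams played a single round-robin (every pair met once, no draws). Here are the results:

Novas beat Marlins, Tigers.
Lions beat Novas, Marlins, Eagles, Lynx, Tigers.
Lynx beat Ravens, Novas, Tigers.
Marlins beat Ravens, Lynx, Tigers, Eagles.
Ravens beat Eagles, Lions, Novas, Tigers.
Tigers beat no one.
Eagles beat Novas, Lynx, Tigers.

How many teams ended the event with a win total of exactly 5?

Win totals: Ravens 4, Tigers 0, Eagles 3, Lions 5, Novas 2, Lynx 3, Marlins 4.
Exactly 5: Lions — 1 team.

1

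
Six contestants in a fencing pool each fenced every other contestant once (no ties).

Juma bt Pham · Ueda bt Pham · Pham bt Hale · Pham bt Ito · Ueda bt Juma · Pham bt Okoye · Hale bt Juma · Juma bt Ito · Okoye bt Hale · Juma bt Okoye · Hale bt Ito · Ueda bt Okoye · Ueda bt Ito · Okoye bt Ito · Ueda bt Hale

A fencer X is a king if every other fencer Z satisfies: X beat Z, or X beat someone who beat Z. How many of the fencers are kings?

Pham cannot reach Ueda in two steps.
Okoye cannot reach Pham, Ueda in two steps.
Juma cannot reach Ueda in two steps.
Ito cannot reach Pham, Okoye, Juma, Hale, Ueda in two steps.
Hale cannot reach Ueda in two steps.
Ueda reaches everyone (king).
Kings: Ueda — 1.

1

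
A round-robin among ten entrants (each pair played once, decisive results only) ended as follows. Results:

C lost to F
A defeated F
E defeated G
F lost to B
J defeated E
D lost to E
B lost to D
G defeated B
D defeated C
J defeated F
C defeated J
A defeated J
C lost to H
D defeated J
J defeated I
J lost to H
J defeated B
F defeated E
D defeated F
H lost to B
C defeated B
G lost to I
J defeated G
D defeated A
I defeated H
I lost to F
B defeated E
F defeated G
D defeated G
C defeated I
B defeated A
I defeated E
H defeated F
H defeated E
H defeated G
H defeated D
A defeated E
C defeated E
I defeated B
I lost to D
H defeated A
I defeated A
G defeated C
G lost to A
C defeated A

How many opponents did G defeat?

2

G's results: beat B, C; lost to A, D, E, F, H, I, J.
That is 2 wins.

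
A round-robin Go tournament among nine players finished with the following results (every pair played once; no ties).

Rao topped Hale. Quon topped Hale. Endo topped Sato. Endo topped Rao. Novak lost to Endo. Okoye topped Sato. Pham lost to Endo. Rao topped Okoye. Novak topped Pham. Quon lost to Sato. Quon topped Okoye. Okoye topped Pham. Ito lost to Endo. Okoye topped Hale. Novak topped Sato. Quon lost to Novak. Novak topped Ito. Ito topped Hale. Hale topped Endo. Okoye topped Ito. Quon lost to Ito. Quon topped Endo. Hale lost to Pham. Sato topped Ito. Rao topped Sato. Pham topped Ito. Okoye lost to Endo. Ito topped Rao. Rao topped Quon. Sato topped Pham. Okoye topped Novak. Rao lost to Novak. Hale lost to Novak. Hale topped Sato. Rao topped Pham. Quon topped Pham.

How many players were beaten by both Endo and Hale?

1

Endo beat: Pham, Okoye, Novak, Rao, Ito, Sato.
Hale beat: Endo, Sato.
Both beat: Sato — 1.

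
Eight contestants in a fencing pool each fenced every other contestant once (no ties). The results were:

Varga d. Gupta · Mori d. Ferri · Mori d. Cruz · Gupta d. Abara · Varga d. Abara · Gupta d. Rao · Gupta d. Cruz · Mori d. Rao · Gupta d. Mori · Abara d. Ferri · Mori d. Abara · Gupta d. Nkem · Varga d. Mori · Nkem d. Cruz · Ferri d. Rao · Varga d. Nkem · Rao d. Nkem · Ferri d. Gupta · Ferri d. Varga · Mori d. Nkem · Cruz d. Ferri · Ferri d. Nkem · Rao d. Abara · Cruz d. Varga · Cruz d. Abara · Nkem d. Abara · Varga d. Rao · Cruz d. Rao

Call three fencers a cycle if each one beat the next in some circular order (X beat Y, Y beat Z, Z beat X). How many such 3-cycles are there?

12

Win totals: Cruz 4, Gupta 5, Varga 5, Rao 2, Abara 1, Nkem 2, Ferri 4, Mori 5.
A fencer with w wins dominates both others in C(w,2) triples; summing gives 6 + 10 + 10 + 1 + 0 + 1 + 6 + 10 = 44 transitive triples.
Total triples C(8,3) = 56, so cyclic triples = 56 − 44 = 12.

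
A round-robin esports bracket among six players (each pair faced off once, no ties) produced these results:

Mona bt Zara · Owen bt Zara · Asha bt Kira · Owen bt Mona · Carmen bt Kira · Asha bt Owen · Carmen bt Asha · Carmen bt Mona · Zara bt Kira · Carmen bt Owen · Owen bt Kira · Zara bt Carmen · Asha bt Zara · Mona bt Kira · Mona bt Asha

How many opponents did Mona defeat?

Mona's results: beat Kira, Zara, Asha; lost to Carmen, Owen.
That is 3 wins.

3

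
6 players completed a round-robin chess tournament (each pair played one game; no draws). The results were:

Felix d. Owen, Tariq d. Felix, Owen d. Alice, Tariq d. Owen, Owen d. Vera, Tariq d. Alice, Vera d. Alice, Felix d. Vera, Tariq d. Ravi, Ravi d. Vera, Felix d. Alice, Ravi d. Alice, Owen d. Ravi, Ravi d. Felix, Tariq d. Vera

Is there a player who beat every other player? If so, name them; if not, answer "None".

Tariq

Tariq has 5 wins out of 5 opponents — a perfect record.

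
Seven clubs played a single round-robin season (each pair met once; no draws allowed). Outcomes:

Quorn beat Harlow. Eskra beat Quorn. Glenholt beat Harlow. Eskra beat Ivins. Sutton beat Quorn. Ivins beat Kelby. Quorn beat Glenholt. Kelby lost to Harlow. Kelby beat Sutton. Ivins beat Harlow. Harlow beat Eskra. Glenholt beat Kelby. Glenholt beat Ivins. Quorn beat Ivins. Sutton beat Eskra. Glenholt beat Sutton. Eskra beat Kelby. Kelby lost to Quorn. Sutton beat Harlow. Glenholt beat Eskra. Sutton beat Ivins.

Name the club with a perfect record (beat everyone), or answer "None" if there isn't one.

Highest win total is Glenholt with 5 (out of 6 possible).
Glenholt lost to Quorn, so no club went undefeated.

None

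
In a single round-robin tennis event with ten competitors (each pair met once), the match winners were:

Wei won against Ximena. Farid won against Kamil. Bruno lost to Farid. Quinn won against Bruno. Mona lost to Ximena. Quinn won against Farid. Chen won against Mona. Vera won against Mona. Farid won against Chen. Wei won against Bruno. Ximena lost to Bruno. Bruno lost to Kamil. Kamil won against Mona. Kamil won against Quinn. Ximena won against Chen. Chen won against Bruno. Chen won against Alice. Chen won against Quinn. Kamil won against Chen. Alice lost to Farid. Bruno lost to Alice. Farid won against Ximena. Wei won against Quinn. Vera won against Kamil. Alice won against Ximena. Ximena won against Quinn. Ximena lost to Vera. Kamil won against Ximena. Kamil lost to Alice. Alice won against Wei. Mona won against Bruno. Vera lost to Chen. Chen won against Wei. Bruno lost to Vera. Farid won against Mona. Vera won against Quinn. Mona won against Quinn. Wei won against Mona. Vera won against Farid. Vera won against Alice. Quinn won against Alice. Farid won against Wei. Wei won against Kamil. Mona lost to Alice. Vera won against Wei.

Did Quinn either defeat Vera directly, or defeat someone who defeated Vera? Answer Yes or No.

No

Quinn did not beat Vera directly.
Quinn beat Alice, Farid, Bruno, but each of them lost to Vera. No two-step path.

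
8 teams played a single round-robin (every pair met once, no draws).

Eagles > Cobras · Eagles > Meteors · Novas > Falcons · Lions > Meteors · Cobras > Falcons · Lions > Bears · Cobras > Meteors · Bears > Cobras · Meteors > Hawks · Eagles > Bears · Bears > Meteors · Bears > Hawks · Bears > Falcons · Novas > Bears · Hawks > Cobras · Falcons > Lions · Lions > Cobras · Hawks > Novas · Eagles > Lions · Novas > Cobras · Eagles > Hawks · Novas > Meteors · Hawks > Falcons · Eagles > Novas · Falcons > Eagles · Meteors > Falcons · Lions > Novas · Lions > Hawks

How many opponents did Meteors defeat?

2

Meteors' results: beat Hawks, Falcons; lost to Bears, Novas, Cobras, Lions, Eagles.
That is 2 wins.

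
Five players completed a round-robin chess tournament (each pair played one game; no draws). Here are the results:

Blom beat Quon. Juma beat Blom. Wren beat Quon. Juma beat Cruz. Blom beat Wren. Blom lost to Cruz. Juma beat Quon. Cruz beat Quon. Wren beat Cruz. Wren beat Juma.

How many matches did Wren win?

3

Wren's results: beat Cruz, Quon, Juma; lost to Blom.
That is 3 wins.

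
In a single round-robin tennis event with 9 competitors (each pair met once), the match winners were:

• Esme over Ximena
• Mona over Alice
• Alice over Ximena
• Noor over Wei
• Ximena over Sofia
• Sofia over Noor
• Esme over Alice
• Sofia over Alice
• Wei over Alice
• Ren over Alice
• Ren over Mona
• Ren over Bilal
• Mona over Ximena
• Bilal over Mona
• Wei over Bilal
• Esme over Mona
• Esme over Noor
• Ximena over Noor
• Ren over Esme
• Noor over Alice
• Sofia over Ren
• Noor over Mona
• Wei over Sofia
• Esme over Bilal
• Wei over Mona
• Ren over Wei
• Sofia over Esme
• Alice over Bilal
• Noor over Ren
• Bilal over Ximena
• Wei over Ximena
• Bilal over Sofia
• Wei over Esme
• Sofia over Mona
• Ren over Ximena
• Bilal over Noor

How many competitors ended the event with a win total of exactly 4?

Win totals: Bilal 4, Sofia 5, Noor 4, Esme 5, Ximena 2, Alice 2, Wei 6, Mona 2, Ren 6.
Exactly 4: Bilal, Noor — 2 competitors.

2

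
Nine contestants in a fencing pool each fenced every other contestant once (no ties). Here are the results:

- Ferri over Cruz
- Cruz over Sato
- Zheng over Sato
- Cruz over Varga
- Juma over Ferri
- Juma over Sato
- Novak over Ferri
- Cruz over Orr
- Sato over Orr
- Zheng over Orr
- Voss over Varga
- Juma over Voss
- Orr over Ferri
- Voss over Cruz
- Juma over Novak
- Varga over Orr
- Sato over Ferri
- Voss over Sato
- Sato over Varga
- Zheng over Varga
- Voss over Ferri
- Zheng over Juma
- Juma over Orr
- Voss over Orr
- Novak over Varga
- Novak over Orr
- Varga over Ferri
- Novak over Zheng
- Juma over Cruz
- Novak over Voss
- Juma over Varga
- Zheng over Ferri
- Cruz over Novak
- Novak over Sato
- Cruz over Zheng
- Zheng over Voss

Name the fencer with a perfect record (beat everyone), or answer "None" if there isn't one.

Highest win total is Juma with 7 (out of 8 possible).
Juma lost to Zheng, so no fencer went undefeated.

None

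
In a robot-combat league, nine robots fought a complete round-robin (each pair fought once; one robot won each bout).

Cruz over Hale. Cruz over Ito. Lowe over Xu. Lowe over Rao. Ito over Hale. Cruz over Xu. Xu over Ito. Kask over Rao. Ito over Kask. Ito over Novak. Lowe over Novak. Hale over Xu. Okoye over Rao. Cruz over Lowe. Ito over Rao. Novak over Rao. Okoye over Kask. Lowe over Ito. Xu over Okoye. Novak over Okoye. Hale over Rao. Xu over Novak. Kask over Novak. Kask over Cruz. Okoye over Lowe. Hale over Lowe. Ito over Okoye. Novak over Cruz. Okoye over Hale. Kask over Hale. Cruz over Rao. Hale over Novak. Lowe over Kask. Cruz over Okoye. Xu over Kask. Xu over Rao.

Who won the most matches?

Win totals: Okoye 4, Novak 3, Lowe 5, Hale 4, Kask 4, Ito 5, Xu 5, Rao 0, Cruz 6.
Cruz leads with 6 wins (next highest: 5).

Cruz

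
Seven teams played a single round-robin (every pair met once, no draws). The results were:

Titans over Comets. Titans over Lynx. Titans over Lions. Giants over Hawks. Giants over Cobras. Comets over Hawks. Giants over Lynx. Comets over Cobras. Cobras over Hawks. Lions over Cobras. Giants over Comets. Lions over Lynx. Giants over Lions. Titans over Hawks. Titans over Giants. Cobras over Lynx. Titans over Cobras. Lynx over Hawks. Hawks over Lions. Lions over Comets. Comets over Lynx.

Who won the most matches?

Win totals: Lynx 1, Cobras 2, Titans 6, Hawks 1, Comets 3, Giants 5, Lions 3.
Titans leads with 6 wins (next highest: 5).

Titans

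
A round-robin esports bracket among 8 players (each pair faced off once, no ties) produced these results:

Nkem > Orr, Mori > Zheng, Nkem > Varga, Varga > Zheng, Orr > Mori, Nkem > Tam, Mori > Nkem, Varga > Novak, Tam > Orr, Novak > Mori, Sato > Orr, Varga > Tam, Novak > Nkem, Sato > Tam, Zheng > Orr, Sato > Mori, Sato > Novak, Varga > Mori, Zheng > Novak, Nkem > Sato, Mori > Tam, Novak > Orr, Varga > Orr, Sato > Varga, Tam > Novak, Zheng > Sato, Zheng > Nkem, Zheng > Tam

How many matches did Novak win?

3

Novak's results: beat Nkem, Orr, Mori; lost to Sato, Tam, Varga, Zheng.
That is 3 wins.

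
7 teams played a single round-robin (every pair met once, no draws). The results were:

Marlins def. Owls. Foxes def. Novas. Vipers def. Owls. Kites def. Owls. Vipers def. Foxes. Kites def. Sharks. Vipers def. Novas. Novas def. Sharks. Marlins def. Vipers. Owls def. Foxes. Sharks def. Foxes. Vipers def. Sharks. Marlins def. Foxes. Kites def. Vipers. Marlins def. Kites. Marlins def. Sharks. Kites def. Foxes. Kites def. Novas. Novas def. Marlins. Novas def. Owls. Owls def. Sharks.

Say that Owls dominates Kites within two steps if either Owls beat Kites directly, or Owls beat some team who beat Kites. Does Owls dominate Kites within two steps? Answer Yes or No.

Owls did not beat Kites directly.
Owls beat Foxes, Sharks, but each of them lost to Kites. No two-step path.

No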